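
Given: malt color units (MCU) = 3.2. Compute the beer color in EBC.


SRM = 1.4922·MCU^0.6859;  EBC = SRM·1.97
SRM = 1.4922·3.2^0.6859 = 3.3137
EBC = 3.3137·1.97

6.5279 EBC


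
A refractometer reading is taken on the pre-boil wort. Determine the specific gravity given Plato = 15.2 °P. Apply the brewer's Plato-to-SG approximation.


SG = 259/(259 − P)
SG = 259/(259 − 15.2)

1.0623


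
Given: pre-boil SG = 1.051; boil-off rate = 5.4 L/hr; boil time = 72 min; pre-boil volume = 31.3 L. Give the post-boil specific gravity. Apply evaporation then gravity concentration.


V_post = V_pre − rate·(t/60);  SG_post = 1 + (SG_pre−1)·V_pre/V_post
V_post = 31.3 − 5.4·(72/60) = 24.8200
SG_post = 1 + (1.051 − 1)·31.3/24.8200

1.0643


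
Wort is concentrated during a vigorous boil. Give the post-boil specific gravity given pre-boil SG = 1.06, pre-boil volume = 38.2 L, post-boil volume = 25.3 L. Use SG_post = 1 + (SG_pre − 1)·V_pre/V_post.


pts_pre = (1.06 − 1)·1000 = 60.0000
pts_post = 60.0000·38.2/25.3 = 90.5929
SG_post = 1 + 90.5929/1000

1.0906


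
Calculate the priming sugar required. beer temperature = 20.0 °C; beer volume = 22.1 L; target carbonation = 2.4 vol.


residual = 14.695·(0.01821 + 0.09011·e^(−0.04·T));  sugar = (target − residual)·4.0·V
residual = 14.695·(0.01821 + 0.09011·e^(−0.04·20.0)) = 0.8626
sugar = (2.4 − 0.8626)·4.0·22.1

135.9077 g


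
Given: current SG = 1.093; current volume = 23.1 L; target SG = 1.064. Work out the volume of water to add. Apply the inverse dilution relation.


V_water = V·((SG_curr − 1)/(SG_target − 1) − 1)
V_water = 23.1·((1.093 − 1)/(1.064 − 1) − 1)

10.4672 L


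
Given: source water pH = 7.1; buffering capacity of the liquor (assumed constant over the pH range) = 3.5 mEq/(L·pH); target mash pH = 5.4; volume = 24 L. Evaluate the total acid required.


acid = buffering capacity · (pH_source − pH_target) · V
acid = 3.5 · (7.1 − 5.4) · 24

142.8000 mEq


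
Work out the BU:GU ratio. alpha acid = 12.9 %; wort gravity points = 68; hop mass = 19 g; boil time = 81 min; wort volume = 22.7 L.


U = 1.65·0.000125^(GP/1000)·(1−e^(−0.04t))/4.15;  IBU = (α/100)·m·U·1000/V;  BU:GU = IBU/GP
U = 1.65·0.000125^(68/1000)·(1−e^(−0.04·81))/4.15 = 0.2073
IBU = (12.9/100)·19·0.2073·1000/22.7 = 22.3868
BU:GU = 22.3868/68

0.3292


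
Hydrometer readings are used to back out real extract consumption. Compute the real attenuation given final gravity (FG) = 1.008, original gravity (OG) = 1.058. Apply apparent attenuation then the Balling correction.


AA = (OG−FG)/(OG−1)·100;  RA = AA·0.8192
AA = (1.058 − 1.008)/(1.058 − 1)·100 = 86.2069
RA = 86.2069·0.8192

70.6207 %


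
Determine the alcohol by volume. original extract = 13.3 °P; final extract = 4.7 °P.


SG = 259/(259 − P);  ABV = (OG − FG)·131.25
OG = 259/(259 − 13.3) = 1.0541
FG = 259/(259 − 4.7) = 1.0185
ABV = (1.0541 − 1.0185)·131.25

4.6789 % ABV


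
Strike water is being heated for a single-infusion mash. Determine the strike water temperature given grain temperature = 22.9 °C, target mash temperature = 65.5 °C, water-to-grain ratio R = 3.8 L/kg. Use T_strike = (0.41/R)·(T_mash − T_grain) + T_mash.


T_strike = (0.41/3.8)·(65.5 − 22.9) + 65.5

70.0963 °C


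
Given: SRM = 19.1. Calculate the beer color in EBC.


EBC = SRM · 1.97
EBC = 19.1 · 1.97

37.6270 EBC


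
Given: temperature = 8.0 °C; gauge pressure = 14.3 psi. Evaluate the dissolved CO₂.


vols = (P + 14.695)·(0.01821 + 0.09011·e^(−0.04·T))
vols = (14.3 + 14.695)·(0.01821 + 0.09011·e^(−0.04·8.0))

2.4252 volumes


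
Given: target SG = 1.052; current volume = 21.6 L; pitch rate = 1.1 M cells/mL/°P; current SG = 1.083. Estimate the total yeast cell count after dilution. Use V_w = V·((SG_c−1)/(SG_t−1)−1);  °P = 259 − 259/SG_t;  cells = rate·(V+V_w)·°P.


V_w = 21.6·((1.083−1)/(1.052−1)−1) = 12.8769
V_final = 21.6 + 12.8769 = 34.4769
°P = 259 − 259/1.052 = 12.8023
cells = 1.1·34.4769·12.8023

485.5216 billion cells


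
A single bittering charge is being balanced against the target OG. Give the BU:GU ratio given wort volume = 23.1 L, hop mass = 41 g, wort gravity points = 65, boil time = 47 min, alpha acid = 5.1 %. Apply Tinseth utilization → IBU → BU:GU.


U = 1.65·0.000125^(GP/1000)·(1−e^(−0.04t))/4.15;  IBU = (α/100)·m·U·1000/V;  BU:GU = IBU/GP
U = 1.65·0.000125^(65/1000)·(1−e^(−0.04·47))/4.15 = 0.1879
IBU = (5.1/100)·41·0.1879·1000/23.1 = 17.0048
BU:GU = 17.0048/65

0.2616


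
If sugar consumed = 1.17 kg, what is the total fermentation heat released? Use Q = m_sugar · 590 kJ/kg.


Q = 1.17 · 590

690.3000 kJ


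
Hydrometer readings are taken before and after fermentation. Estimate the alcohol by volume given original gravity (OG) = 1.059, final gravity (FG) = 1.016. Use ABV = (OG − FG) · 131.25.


ABV = (1.059 − 1.016) · 131.25

5.6437 % ABV


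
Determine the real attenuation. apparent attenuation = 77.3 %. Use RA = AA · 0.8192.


RA = 77.3 · 0.8192

63.3242 %


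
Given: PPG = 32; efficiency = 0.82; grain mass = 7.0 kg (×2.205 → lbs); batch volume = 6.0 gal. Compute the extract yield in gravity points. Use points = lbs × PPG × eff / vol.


lbs = 7.0 × 2.205 = 15.4350
points = 15.4350 × 32 × 0.82 / 6.0

67.5024 points


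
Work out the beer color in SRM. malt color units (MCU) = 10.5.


SRM = 1.4922 · MCU^0.6859
SRM = 1.4922 · 10.5^0.6859

7.4862 SRM


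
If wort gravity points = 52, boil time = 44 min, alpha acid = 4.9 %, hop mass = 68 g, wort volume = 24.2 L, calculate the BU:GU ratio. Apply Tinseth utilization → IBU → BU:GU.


U = 1.65·0.000125^(GP/1000)·(1−e^(−0.04t))/4.15;  IBU = (α/100)·m·U·1000/V;  BU:GU = IBU/GP
U = 1.65·0.000125^(52/1000)·(1−e^(−0.04·44))/4.15 = 0.2063
IBU = (4.9/100)·68·0.2063·1000/24.2 = 28.4035
BU:GU = 28.4035/52

0.5462


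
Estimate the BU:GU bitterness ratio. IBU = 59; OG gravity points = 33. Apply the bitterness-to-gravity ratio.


BU:GU = IBU / OG_points
BU:GU = 59 / 33

1.7879


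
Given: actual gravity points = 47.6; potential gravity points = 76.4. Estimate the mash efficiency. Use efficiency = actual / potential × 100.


efficiency = 47.6 / 76.4 × 100

62.3037 %


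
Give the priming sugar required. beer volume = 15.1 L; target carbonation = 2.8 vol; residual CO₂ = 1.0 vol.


sugar = (target − residual)·4.0·V
sugar = (2.8 − 1.0)·4.0·15.1

108.7200 g


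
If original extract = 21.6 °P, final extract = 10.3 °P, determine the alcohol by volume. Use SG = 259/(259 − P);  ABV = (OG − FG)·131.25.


OG = 259/(259 − 21.6) = 1.0910
FG = 259/(259 − 10.3) = 1.0414
ABV = (1.0910 − 1.0414)·131.25

6.5061 % ABV


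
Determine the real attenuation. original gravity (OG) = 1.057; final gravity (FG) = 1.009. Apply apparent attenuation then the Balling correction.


AA = (OG−FG)/(OG−1)·100;  RA = AA·0.8192
AA = (1.057 − 1.009)/(1.057 − 1)·100 = 84.2105
RA = 84.2105·0.8192

68.9853 %


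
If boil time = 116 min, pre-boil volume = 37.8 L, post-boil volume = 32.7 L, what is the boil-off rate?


rate = (V_pre − V_post) / (t_min/60)
rate = (37.8 − 32.7) / (116/60)

2.6379 L/hr


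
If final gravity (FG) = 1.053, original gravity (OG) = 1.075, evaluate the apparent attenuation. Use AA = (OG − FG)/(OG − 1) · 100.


AA = (1.075 − 1.053)/(1.075 − 1) · 100

29.3333 %


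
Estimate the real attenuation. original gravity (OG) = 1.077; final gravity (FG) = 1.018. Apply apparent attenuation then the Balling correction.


AA = (OG−FG)/(OG−1)·100;  RA = AA·0.8192
AA = (1.077 − 1.018)/(1.077 − 1)·100 = 76.6234
RA = 76.6234·0.8192

62.7699 %


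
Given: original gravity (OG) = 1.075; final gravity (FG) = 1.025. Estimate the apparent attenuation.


AA = (OG − FG)/(OG − 1) · 100
AA = (1.075 − 1.025)/(1.075 − 1) · 100

66.6667 %


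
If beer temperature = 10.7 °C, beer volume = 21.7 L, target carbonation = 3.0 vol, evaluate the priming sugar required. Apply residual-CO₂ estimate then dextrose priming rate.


residual = 14.695·(0.01821 + 0.09011·e^(−0.04·T));  sugar = (target − residual)·4.0·V
residual = 14.695·(0.01821 + 0.09011·e^(−0.04·10.7)) = 1.1307
sugar = (3.0 − 1.1307)·4.0·21.7

162.2550 g


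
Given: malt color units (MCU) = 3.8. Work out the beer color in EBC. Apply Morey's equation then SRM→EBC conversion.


SRM = 1.4922·MCU^0.6859;  EBC = SRM·1.97
SRM = 1.4922·3.8^0.6859 = 3.7282
EBC = 3.7282·1.97

7.3446 EBC


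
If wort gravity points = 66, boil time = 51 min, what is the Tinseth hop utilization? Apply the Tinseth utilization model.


U = 1.65·0.000125^(GP/1000) · (1 − e^(−0.04·t))/4.15
bigness = 1.65·0.000125^(66/1000) = 0.9118
boil_factor = (1 − e^(−0.04·51))/4.15 = 0.2096
U = 0.9118 · 0.2096

0.1911


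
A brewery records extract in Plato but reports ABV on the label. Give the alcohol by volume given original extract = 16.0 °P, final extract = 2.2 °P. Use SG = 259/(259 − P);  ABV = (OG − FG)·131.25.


OG = 259/(259 − 16.0) = 1.0658
FG = 259/(259 − 2.2) = 1.0086
ABV = (1.0658 − 1.0086)·131.25

7.5176 % ABV


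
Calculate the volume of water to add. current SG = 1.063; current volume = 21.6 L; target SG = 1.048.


V_water = V·((SG_curr − 1)/(SG_target − 1) − 1)
V_water = 21.6·((1.063 − 1)/(1.048 − 1) − 1)

6.7500 L


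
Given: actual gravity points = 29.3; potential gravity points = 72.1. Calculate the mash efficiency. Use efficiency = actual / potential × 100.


efficiency = 29.3 / 72.1 × 100

40.6380 %


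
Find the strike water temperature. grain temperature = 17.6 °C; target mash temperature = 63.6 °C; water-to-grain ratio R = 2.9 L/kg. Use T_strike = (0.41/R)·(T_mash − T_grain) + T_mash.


T_strike = (0.41/2.9)·(63.6 − 17.6) + 63.6

70.1034 °C


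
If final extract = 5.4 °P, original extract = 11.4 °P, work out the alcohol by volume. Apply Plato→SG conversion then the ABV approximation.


SG = 259/(259 − P);  ABV = (OG − FG)·131.25
OG = 259/(259 − 11.4) = 1.0460
FG = 259/(259 − 5.4) = 1.0213
ABV = (1.0460 − 1.0213)·131.25

3.2483 % ABV


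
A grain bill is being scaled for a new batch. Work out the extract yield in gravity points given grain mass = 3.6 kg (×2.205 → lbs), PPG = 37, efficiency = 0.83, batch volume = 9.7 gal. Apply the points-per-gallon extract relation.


points = lbs × PPG × eff / vol
lbs = 3.6 × 2.205 = 7.9380
points = 7.9380 × 37 × 0.83 / 9.7

25.1315 points


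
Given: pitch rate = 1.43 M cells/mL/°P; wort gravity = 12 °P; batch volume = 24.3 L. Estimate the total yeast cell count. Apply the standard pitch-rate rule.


cells (billions) = rate · V_L · °P
cells = 1.43 · 24.3 · 12

416.9880 billion cells


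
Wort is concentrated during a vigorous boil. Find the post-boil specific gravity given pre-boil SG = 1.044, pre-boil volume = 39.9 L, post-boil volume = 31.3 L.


SG_post = 1 + (SG_pre − 1)·V_pre/V_post
pts_pre = (1.044 − 1)·1000 = 44.0000
pts_post = 44.0000·39.9/31.3 = 56.0895
SG_post = 1 + 56.0895/1000

1.0561


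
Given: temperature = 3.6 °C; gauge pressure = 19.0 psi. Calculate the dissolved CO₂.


vols = (P + 14.695)·(0.01821 + 0.09011·e^(−0.04·T))
vols = (19.0 + 14.695)·(0.01821 + 0.09011·e^(−0.04·3.6))

3.2426 volumes


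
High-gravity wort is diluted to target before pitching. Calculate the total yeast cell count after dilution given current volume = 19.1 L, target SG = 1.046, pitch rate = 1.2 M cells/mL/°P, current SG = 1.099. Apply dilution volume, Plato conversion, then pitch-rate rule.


V_w = V·((SG_c−1)/(SG_t−1)−1);  °P = 259 − 259/SG_t;  cells = rate·(V+V_w)·°P
V_w = 19.1·((1.099−1)/(1.046−1)−1) = 22.0065
V_final = 19.1 + 22.0065 = 41.1065
°P = 259 − 259/1.046 = 11.3901
cells = 1.2·41.1065·11.3901

561.8468 billion cells


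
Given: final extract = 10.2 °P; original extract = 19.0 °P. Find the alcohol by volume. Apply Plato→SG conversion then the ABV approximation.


SG = 259/(259 − P);  ABV = (OG − FG)·131.25
OG = 259/(259 − 19.0) = 1.0792
FG = 259/(259 − 10.2) = 1.0410
ABV = (1.0792 − 1.0410)·131.25

5.0098 % ABV


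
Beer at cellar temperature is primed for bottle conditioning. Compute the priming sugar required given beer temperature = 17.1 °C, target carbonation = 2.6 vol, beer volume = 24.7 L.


residual = 14.695·(0.01821 + 0.09011·e^(−0.04·T));  sugar = (target − residual)·4.0·V
residual = 14.695·(0.01821 + 0.09011·e^(−0.04·17.1)) = 0.9358
sugar = (2.6 − 0.9358)·4.0·24.7

164.4266 g


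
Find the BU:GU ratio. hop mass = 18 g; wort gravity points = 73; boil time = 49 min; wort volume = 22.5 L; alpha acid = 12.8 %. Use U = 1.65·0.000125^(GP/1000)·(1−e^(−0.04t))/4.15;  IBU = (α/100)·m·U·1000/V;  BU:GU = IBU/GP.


U = 1.65·0.000125^(73/1000)·(1−e^(−0.04·49))/4.15 = 0.1772
IBU = (12.8/100)·18·0.1772·1000/22.5 = 18.1499
BU:GU = 18.1499/73

0.2486


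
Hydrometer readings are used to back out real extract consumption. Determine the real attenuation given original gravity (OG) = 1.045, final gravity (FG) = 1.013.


AA = (OG−FG)/(OG−1)·100;  RA = AA·0.8192
AA = (1.045 − 1.013)/(1.045 − 1)·100 = 71.1111
RA = 71.1111·0.8192

58.2542 %


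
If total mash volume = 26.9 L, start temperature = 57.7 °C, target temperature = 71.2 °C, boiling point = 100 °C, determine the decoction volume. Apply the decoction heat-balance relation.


V_dec = V_total·(T_target − T_start)/(T_boil − T_start)
V_dec = 26.9·(71.2 − 57.7)/(100 − 57.7)

8.5851 L


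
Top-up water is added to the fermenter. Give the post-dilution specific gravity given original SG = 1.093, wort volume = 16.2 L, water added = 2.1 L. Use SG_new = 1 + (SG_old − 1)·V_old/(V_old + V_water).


pts = (1.093 − 1)·1000·16.2/(16.2 + 2.1) = 82.3279
SG_new = 1 + 82.3279/1000

1.0823


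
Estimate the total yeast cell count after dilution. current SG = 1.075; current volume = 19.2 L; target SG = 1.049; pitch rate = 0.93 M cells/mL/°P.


V_w = V·((SG_c−1)/(SG_t−1)−1);  °P = 259 − 259/SG_t;  cells = rate·(V+V_w)·°P
V_w = 19.2·((1.075−1)/(1.049−1)−1) = 10.1878
V_final = 19.2 + 10.1878 = 29.3878
°P = 259 − 259/1.049 = 12.0982
cells = 0.93·29.3878·12.0982

330.6509 billion cells


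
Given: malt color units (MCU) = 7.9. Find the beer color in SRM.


SRM = 1.4922 · MCU^0.6859
SRM = 1.4922 · 7.9^0.6859

6.1590 SRM


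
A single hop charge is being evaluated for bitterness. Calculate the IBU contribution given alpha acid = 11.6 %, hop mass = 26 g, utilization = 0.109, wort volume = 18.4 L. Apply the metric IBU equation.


IBU = (α/100)·mass·U·1000 / V
IBU = (11.6/100)·26·0.109·1000 / 18.4

17.8665 IBU


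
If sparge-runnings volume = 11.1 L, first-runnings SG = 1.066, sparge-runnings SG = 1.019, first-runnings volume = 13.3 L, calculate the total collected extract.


total = Σ (SG_i − 1)·1000·V_i
first = (1.066 − 1)·1000·13.3 = 877.8000
sparge = (1.019 − 1)·1000·11.1 = 210.9000
total = 877.8000 + 210.9000

1088.7000 gravity·L


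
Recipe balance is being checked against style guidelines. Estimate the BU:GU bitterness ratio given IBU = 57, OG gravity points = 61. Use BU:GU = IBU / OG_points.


BU:GU = 57 / 61

0.9344


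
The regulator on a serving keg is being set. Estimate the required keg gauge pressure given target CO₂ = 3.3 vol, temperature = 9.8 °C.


psi = vols/(0.01821 + 0.09011·e^(−0.04·T)) − 14.695
psi = 3.3/(0.01821 + 0.09011·e^(−0.04·9.8)) − 14.695

27.0256 psi


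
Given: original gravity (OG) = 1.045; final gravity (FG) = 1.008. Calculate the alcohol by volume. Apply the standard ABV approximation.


ABV = (OG − FG) · 131.25
ABV = (1.045 − 1.008) · 131.25

4.8562 % ABV


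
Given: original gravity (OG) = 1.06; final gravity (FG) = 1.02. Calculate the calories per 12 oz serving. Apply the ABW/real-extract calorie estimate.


ABW = (OG−FG)·131.25·0.79/FG;  °P = 259 − 259/SG (for OG→OE and FG→AE);  RE = 0.1808·OE + 0.8192·AE;  Cal = (6.9·ABW + 4·(RE−0.1))·FG·3.55
ABW = (1.06 − 1.02)·131.25·0.79/1.02 = 4.0662
OE = 259 − 259/1.06 = 14.6604 °P
AE = 259 − 259/1.02 = 5.0784 °P
RE = 0.1808·14.6604 + 0.8192·5.0784 = 6.8108 °P
Cal = (6.9·4.0662 + 4·(6.8108−0.1))·1.02·3.55

198.7929 kcal


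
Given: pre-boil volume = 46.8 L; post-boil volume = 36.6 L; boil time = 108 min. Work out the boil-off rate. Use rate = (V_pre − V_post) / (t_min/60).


rate = (46.8 − 36.6) / (108/60)

5.6667 L/hr


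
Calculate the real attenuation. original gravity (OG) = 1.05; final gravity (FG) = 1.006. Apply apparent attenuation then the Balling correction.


AA = (OG−FG)/(OG−1)·100;  RA = AA·0.8192
AA = (1.05 − 1.006)/(1.05 − 1)·100 = 88.0000
RA = 88.0000·0.8192

72.0896 %


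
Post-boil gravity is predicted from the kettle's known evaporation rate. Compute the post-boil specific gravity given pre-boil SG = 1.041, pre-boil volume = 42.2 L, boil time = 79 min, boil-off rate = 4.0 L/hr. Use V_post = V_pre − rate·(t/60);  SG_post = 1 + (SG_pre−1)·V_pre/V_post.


V_post = 42.2 − 4.0·(79/60) = 36.9333
SG_post = 1 + (1.041 − 1)·42.2/36.9333

1.0468


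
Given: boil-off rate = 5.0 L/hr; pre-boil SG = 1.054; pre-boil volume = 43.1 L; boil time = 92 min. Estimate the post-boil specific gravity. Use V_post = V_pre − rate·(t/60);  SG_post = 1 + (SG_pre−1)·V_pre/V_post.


V_post = 43.1 − 5.0·(92/60) = 35.4333
SG_post = 1 + (1.054 − 1)·43.1/35.4333

1.0657


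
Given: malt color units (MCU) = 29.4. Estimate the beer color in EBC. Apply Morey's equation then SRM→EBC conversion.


SRM = 1.4922·MCU^0.6859;  EBC = SRM·1.97
SRM = 1.4922·29.4^0.6859 = 15.1693
EBC = 15.1693·1.97

29.8836 EBC


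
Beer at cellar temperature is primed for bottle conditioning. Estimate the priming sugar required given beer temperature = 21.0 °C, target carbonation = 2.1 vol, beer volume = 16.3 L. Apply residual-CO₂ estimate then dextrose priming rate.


residual = 14.695·(0.01821 + 0.09011·e^(−0.04·T));  sugar = (target − residual)·4.0·V
residual = 14.695·(0.01821 + 0.09011·e^(−0.04·21.0)) = 0.8393
sugar = (2.1 − 0.8393)·4.0·16.3

82.2007 g


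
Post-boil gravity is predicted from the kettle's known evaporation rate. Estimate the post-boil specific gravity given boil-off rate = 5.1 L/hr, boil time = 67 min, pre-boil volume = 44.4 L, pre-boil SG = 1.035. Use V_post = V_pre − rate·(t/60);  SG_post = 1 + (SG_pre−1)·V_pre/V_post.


V_post = 44.4 − 5.1·(67/60) = 38.7050
SG_post = 1 + (1.035 − 1)·44.4/38.7050

1.0401


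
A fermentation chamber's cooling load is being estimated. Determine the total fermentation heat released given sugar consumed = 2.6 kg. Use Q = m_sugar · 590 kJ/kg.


Q = 2.6 · 590

1534.0000 kJ


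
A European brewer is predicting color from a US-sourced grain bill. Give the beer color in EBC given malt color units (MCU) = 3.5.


SRM = 1.4922·MCU^0.6859;  EBC = SRM·1.97
SRM = 1.4922·3.5^0.6859 = 3.5237
EBC = 3.5237·1.97

6.9418 EBC


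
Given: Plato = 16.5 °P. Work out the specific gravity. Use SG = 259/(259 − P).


SG = 259/(259 − 16.5)

1.0680


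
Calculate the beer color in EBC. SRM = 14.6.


EBC = SRM · 1.97
EBC = 14.6 · 1.97

28.7620 EBC


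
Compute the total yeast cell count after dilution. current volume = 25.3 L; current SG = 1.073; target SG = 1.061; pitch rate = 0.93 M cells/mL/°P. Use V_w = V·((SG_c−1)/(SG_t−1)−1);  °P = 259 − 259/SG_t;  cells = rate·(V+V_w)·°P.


V_w = 25.3·((1.073−1)/(1.061−1)−1) = 4.9770
V_final = 25.3 + 4.9770 = 30.2770
°P = 259 − 259/1.061 = 14.8907
cells = 0.93·30.2770·14.8907

419.2863 billion cells


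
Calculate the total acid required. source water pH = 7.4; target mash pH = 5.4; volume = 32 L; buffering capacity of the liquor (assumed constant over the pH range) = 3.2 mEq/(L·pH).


acid = buffering capacity · (pH_source − pH_target) · V
acid = 3.2 · (7.4 − 5.4) · 32

204.8000 mEq


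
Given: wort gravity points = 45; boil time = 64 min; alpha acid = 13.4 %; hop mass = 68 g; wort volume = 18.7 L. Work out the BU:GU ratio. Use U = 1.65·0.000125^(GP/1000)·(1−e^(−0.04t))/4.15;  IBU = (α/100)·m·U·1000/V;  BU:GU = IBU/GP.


U = 1.65·0.000125^(45/1000)·(1−e^(−0.04·64))/4.15 = 0.2448
IBU = (13.4/100)·68·0.2448·1000/18.7 = 119.2964
BU:GU = 119.2964/45

2.6510


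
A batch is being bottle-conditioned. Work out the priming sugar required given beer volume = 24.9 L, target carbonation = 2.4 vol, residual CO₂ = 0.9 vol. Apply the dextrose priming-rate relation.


sugar = (target − residual)·4.0·V
sugar = (2.4 − 0.9)·4.0·24.9

149.4000 g


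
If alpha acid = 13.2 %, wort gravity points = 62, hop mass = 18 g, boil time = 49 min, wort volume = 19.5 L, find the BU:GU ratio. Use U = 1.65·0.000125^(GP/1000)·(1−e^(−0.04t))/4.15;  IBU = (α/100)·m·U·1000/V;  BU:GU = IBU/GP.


U = 1.65·0.000125^(62/1000)·(1−e^(−0.04·49))/4.15 = 0.1957
IBU = (13.2/100)·18·0.1957·1000/19.5 = 23.8408
BU:GU = 23.8408/62

0.3845


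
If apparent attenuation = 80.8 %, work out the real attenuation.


RA = AA · 0.8192
RA = 80.8 · 0.8192

66.1914 %


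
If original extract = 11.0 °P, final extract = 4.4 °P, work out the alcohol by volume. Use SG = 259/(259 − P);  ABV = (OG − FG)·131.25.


OG = 259/(259 − 11.0) = 1.0444
FG = 259/(259 − 4.4) = 1.0173
ABV = (1.0444 − 1.0173)·131.25

3.5533 % ABV


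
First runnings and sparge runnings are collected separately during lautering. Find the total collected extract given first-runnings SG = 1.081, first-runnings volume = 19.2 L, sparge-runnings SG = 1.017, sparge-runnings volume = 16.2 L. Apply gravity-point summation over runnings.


total = Σ (SG_i − 1)·1000·V_i
first = (1.081 − 1)·1000·19.2 = 1555.2000
sparge = (1.017 − 1)·1000·16.2 = 275.4000
total = 1555.2000 + 275.4000

1830.6000 gravity·L


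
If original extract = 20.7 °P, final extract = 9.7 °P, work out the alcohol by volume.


SG = 259/(259 − P);  ABV = (OG − FG)·131.25
OG = 259/(259 − 20.7) = 1.0869
FG = 259/(259 − 9.7) = 1.0389
ABV = (1.0869 − 1.0389)·131.25

6.2943 % ABV


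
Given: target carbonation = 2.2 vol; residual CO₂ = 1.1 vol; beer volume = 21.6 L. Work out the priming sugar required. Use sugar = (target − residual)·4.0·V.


sugar = (2.2 − 1.1)·4.0·21.6

95.0400 g


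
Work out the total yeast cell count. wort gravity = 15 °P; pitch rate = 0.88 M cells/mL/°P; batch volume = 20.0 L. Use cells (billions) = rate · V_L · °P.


cells = 0.88 · 20.0 · 15

264.0000 billion cells


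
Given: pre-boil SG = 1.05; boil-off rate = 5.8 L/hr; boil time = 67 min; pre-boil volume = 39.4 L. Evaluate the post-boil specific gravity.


V_post = V_pre − rate·(t/60);  SG_post = 1 + (SG_pre−1)·V_pre/V_post
V_post = 39.4 − 5.8·(67/60) = 32.9233
SG_post = 1 + (1.05 − 1)·39.4/32.9233

1.0598


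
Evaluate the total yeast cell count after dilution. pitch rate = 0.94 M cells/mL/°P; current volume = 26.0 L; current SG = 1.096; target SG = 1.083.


V_w = V·((SG_c−1)/(SG_t−1)−1);  °P = 259 − 259/SG_t;  cells = rate·(V+V_w)·°P
V_w = 26.0·((1.096−1)/(1.083−1)−1) = 4.0723
V_final = 26.0 + 4.0723 = 30.0723
°P = 259 − 259/1.083 = 19.8495
cells = 0.94·30.0723·19.8495

561.1045 billion cells


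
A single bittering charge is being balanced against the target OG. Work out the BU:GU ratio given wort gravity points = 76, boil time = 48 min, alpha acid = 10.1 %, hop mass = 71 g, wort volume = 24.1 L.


U = 1.65·0.000125^(GP/1000)·(1−e^(−0.04t))/4.15;  IBU = (α/100)·m·U·1000/V;  BU:GU = IBU/GP
U = 1.65·0.000125^(76/1000)·(1−e^(−0.04·48))/4.15 = 0.1714
IBU = (10.1/100)·71·0.1714·1000/24.1 = 50.9933
BU:GU = 50.9933/76

0.6710


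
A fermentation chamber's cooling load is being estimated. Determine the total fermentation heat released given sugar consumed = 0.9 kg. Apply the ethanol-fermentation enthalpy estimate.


Q = m_sugar · 590 kJ/kg
Q = 0.9 · 590

531.0000 kJ


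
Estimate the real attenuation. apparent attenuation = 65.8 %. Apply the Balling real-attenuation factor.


RA = AA · 0.8192
RA = 65.8 · 0.8192

53.9034 %


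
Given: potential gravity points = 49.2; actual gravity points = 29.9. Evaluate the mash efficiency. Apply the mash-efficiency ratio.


efficiency = actual / potential × 100
efficiency = 29.9 / 49.2 × 100

60.7724 %


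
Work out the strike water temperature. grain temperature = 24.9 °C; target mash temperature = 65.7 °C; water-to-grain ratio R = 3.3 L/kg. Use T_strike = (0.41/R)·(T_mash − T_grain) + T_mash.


T_strike = (0.41/3.3)·(65.7 − 24.9) + 65.7

70.7691 °C


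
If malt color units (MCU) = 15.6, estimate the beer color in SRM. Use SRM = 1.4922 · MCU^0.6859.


SRM = 1.4922 · 15.6^0.6859

9.8218 SRM


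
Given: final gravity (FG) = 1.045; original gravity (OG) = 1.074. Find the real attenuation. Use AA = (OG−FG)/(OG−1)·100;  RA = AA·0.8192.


AA = (1.074 − 1.045)/(1.074 − 1)·100 = 39.1892
RA = 39.1892·0.8192

32.1038 %


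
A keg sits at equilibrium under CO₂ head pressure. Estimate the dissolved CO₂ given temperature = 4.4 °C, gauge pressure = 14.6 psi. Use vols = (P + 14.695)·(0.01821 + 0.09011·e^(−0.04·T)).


vols = (14.6 + 14.695)·(0.01821 + 0.09011·e^(−0.04·4.4))

2.7472 volumes


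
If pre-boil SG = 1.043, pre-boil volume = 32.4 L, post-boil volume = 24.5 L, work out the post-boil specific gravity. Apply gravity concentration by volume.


SG_post = 1 + (SG_pre − 1)·V_pre/V_post
pts_pre = (1.043 − 1)·1000 = 43.0000
pts_post = 43.0000·32.4/24.5 = 56.8653
SG_post = 1 + 56.8653/1000

1.0569


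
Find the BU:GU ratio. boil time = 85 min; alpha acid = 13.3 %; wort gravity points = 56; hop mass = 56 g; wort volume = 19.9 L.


U = 1.65·0.000125^(GP/1000)·(1−e^(−0.04t))/4.15;  IBU = (α/100)·m·U·1000/V;  BU:GU = IBU/GP
U = 1.65·0.000125^(56/1000)·(1−e^(−0.04·85))/4.15 = 0.2323
IBU = (13.3/100)·56·0.2323·1000/19.9 = 86.9577
BU:GU = 86.9577/56

1.5528


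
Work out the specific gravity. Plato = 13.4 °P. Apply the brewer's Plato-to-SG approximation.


SG = 259/(259 − P)
SG = 259/(259 − 13.4)

1.0546


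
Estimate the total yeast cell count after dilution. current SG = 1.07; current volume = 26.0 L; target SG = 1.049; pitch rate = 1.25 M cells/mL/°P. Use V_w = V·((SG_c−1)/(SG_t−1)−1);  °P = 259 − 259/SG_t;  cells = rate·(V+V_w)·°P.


V_w = 26.0·((1.07−1)/(1.049−1)−1) = 11.1429
V_final = 26.0 + 11.1429 = 37.1429
°P = 259 − 259/1.049 = 12.0982
cells = 1.25·37.1429·12.0982

561.7016 billion cells


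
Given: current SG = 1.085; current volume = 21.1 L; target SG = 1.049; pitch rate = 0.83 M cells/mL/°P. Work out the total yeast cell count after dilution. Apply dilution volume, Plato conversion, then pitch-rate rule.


V_w = V·((SG_c−1)/(SG_t−1)−1);  °P = 259 − 259/SG_t;  cells = rate·(V+V_w)·°P
V_w = 21.1·((1.085−1)/(1.049−1)−1) = 15.5020
V_final = 21.1 + 15.5020 = 36.6020
°P = 259 − 259/1.049 = 12.0982
cells = 0.83·36.6020·12.0982

367.5393 billion cells


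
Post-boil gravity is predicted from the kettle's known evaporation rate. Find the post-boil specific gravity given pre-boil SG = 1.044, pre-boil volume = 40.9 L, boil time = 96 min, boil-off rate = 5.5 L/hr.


V_post = V_pre − rate·(t/60);  SG_post = 1 + (SG_pre−1)·V_pre/V_post
V_post = 40.9 − 5.5·(96/60) = 32.1000
SG_post = 1 + (1.044 − 1)·40.9/32.1000

1.0561


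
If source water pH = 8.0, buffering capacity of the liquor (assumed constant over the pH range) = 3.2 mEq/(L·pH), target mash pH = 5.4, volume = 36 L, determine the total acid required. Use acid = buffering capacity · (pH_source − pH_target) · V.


acid = 3.2 · (8.0 − 5.4) · 36

299.5200 mEq


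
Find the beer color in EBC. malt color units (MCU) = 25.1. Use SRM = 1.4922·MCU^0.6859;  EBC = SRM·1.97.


SRM = 1.4922·25.1^0.6859 = 13.6102
EBC = 13.6102·1.97

26.8120 EBC


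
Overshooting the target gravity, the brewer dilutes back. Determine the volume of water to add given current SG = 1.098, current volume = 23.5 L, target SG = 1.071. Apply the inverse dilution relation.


V_water = V·((SG_curr − 1)/(SG_target − 1) − 1)
V_water = 23.5·((1.098 − 1)/(1.071 − 1) − 1)

8.9366 L


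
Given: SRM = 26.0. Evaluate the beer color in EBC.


EBC = SRM · 1.97
EBC = 26.0 · 1.97

51.2200 EBC


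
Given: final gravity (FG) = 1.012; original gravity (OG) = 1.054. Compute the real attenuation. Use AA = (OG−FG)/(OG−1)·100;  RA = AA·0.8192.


AA = (1.054 − 1.012)/(1.054 − 1)·100 = 77.7778
RA = 77.7778·0.8192

63.7156 %


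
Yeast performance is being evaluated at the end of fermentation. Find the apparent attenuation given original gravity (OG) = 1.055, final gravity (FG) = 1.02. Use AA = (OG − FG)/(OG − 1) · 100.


AA = (1.055 − 1.02)/(1.055 − 1) · 100

63.6364 %


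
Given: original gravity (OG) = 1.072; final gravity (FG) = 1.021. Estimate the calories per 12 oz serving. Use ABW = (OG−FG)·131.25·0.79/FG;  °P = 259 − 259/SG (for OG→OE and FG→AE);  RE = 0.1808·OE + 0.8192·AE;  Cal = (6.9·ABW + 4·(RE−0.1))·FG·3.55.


ABW = (1.072 − 1.021)·131.25·0.79/1.021 = 5.1793
OE = 259 − 259/1.072 = 17.3955 °P
AE = 259 − 259/1.021 = 5.3271 °P
RE = 0.1808·17.3955 + 0.8192·5.3271 = 7.5091 °P
Cal = (6.9·5.1793 + 4·(7.5091−0.1))·1.021·3.55

236.9496 kcal


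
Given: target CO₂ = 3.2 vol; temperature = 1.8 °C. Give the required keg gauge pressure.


psi = vols/(0.01821 + 0.09011·e^(−0.04·T)) − 14.695
psi = 3.2/(0.01821 + 0.09011·e^(−0.04·1.8)) − 14.695

16.6591 psi


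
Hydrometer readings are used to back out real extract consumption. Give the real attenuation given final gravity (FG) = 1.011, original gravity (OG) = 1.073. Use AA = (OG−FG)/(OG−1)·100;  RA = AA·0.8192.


AA = (1.073 − 1.011)/(1.073 − 1)·100 = 84.9315
RA = 84.9315·0.8192

69.5759 %


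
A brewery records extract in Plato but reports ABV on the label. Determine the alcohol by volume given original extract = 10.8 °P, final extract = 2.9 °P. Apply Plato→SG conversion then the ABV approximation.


SG = 259/(259 − P);  ABV = (OG − FG)·131.25
OG = 259/(259 − 10.8) = 1.0435
FG = 259/(259 − 2.9) = 1.0113
ABV = (1.0435 − 1.0113)·131.25

4.2249 % ABV


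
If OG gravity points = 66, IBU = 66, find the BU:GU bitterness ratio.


BU:GU = IBU / OG_points
BU:GU = 66 / 66

1.0000


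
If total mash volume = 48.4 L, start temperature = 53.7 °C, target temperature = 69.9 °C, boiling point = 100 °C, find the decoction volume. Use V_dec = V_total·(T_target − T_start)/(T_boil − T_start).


V_dec = 48.4·(69.9 − 53.7)/(100 − 53.7)

16.9348 L


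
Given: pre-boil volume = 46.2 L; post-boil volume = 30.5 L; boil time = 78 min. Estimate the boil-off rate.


rate = (V_pre − V_post) / (t_min/60)
rate = (46.2 − 30.5) / (78/60)

12.0769 L/hr


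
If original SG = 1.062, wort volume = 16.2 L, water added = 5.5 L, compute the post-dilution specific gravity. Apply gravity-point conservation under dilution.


SG_new = 1 + (SG_old − 1)·V_old/(V_old + V_water)
pts = (1.062 − 1)·1000·16.2/(16.2 + 5.5) = 46.2857
SG_new = 1 + 46.2857/1000

1.0463


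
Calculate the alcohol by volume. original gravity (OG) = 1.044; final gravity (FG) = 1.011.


ABV = (OG − FG) · 131.25
ABV = (1.044 − 1.011) · 131.25

4.3313 % ABV


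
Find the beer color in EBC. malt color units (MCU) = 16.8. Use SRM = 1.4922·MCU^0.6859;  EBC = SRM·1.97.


SRM = 1.4922·16.8^0.6859 = 10.3340
EBC = 10.3340·1.97

20.3579 EBC


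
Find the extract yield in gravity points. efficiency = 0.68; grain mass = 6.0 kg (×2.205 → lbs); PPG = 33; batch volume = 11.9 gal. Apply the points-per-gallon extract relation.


points = lbs × PPG × eff / vol
lbs = 6.0 × 2.205 = 13.2300
points = 13.2300 × 33 × 0.68 / 11.9

24.9480 points


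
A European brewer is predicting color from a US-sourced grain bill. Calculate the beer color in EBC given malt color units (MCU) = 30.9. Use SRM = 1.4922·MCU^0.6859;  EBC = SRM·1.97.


SRM = 1.4922·30.9^0.6859 = 15.6960
EBC = 15.6960·1.97

30.9212 EBC


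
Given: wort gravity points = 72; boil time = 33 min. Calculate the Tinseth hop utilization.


U = 1.65·0.000125^(GP/1000) · (1 − e^(−0.04·t))/4.15
bigness = 1.65·0.000125^(72/1000) = 0.8639
boil_factor = (1 − e^(−0.04·33))/4.15 = 0.1766
U = 0.8639 · 0.1766

0.1526


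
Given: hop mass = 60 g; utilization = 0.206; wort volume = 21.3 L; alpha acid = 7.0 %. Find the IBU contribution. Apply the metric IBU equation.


IBU = (α/100)·mass·U·1000 / V
IBU = (7.0/100)·60·0.206·1000 / 21.3

40.6197 IBU


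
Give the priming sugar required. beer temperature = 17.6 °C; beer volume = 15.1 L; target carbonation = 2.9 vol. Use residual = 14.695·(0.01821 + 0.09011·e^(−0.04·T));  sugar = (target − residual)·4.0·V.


residual = 14.695·(0.01821 + 0.09011·e^(−0.04·17.6)) = 0.9225
sugar = (2.9 − 0.9225)·4.0·15.1

119.4390 g


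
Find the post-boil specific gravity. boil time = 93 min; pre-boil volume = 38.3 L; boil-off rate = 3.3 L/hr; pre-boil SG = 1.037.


V_post = V_pre − rate·(t/60);  SG_post = 1 + (SG_pre−1)·V_pre/V_post
V_post = 38.3 − 3.3·(93/60) = 33.1850
SG_post = 1 + (1.037 − 1)·38.3/33.1850

1.0427


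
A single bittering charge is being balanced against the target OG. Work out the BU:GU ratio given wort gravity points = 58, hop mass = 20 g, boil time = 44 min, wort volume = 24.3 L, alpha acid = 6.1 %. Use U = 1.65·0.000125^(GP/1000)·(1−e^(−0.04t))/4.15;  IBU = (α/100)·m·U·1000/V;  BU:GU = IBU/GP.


U = 1.65·0.000125^(58/1000)·(1−e^(−0.04·44))/4.15 = 0.1955
IBU = (6.1/100)·20·0.1955·1000/24.3 = 9.8133
BU:GU = 9.8133/58

0.1692


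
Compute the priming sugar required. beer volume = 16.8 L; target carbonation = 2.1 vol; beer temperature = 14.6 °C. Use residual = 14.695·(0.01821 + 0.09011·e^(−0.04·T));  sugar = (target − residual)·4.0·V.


residual = 14.695·(0.01821 + 0.09011·e^(−0.04·14.6)) = 1.0060
sugar = (2.1 − 1.0060)·4.0·16.8

73.5145 g


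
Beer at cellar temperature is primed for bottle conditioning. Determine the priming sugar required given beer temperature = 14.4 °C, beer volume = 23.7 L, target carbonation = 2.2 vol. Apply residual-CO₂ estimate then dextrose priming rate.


residual = 14.695·(0.01821 + 0.09011·e^(−0.04·T));  sugar = (target − residual)·4.0·V
residual = 14.695·(0.01821 + 0.09011·e^(−0.04·14.4)) = 1.0120
sugar = (2.2 − 1.0120)·4.0·23.7

112.6256 g


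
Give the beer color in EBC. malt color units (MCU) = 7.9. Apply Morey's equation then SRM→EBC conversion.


SRM = 1.4922·MCU^0.6859;  EBC = SRM·1.97
SRM = 1.4922·7.9^0.6859 = 6.1590
EBC = 6.1590·1.97

12.1332 EBC


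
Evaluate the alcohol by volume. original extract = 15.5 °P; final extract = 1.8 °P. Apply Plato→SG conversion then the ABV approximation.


SG = 259/(259 − P);  ABV = (OG − FG)·131.25
OG = 259/(259 − 15.5) = 1.0637
FG = 259/(259 − 1.8) = 1.0070
ABV = (1.0637 − 1.0070)·131.25

7.4362 % ABV


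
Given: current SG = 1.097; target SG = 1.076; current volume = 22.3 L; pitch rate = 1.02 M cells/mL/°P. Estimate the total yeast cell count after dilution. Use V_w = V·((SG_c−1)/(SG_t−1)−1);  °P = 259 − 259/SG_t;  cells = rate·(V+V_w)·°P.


V_w = 22.3·((1.097−1)/(1.076−1)−1) = 6.1618
V_final = 22.3 + 6.1618 = 28.4618
°P = 259 − 259/1.076 = 18.2937
cells = 1.02·28.4618·18.2937

531.0853 billion cells


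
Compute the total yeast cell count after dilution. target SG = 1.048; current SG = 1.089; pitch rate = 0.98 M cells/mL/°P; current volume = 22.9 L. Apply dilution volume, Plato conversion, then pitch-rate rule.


V_w = V·((SG_c−1)/(SG_t−1)−1);  °P = 259 − 259/SG_t;  cells = rate·(V+V_w)·°P
V_w = 22.9·((1.089−1)/(1.048−1)−1) = 19.5604
V_final = 22.9 + 19.5604 = 42.4604
°P = 259 − 259/1.048 = 11.8626
cells = 0.98·42.4604·11.8626

493.6169 billion cells


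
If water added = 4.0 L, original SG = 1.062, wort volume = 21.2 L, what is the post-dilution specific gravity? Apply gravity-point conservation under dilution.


SG_new = 1 + (SG_old − 1)·V_old/(V_old + V_water)
pts = (1.062 − 1)·1000·21.2/(21.2 + 4.0) = 52.1587
SG_new = 1 + 52.1587/1000

1.0522


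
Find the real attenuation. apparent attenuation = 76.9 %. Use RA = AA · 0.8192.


RA = 76.9 · 0.8192

62.9965 %


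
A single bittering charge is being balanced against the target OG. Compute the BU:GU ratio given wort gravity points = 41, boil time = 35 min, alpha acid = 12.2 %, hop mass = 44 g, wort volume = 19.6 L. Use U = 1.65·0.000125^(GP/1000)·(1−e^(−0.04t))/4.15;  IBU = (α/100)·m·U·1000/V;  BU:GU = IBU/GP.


U = 1.65·0.000125^(41/1000)·(1−e^(−0.04·35))/4.15 = 0.2072
IBU = (12.2/100)·44·0.2072·1000/19.6 = 56.7535
BU:GU = 56.7535/41

1.3842


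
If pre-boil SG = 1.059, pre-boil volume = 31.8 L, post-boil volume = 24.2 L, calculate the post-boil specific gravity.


SG_post = 1 + (SG_pre − 1)·V_pre/V_post
pts_pre = (1.059 − 1)·1000 = 59.0000
pts_post = 59.0000·31.8/24.2 = 77.5289
SG_post = 1 + 77.5289/1000

1.0775


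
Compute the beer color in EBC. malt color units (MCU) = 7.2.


SRM = 1.4922·MCU^0.6859;  EBC = SRM·1.97
SRM = 1.4922·7.2^0.6859 = 5.7792
EBC = 5.7792·1.97

11.3851 EBC


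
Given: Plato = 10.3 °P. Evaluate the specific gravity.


SG = 259/(259 − P)
SG = 259/(259 − 10.3)

1.0414


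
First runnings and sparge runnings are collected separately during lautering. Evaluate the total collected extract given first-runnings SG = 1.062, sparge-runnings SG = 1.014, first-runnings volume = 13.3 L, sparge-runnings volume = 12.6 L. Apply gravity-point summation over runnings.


total = Σ (SG_i − 1)·1000·V_i
first = (1.062 − 1)·1000·13.3 = 824.6000
sparge = (1.014 − 1)·1000·12.6 = 176.4000
total = 824.6000 + 176.4000

1001.0000 gravity·L


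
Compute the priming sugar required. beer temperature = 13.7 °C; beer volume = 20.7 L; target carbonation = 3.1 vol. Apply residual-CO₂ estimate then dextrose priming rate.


residual = 14.695·(0.01821 + 0.09011·e^(−0.04·T));  sugar = (target − residual)·4.0·V
residual = 14.695·(0.01821 + 0.09011·e^(−0.04·13.7)) = 1.0331
sugar = (3.1 − 1.0331)·4.0·20.7

171.1391 g


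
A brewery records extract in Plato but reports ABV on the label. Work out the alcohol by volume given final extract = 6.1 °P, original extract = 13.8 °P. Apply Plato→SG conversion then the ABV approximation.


SG = 259/(259 − P);  ABV = (OG − FG)·131.25
OG = 259/(259 − 13.8) = 1.0563
FG = 259/(259 − 6.1) = 1.0241
ABV = (1.0563 − 1.0241)·131.25

4.2211 % ABV


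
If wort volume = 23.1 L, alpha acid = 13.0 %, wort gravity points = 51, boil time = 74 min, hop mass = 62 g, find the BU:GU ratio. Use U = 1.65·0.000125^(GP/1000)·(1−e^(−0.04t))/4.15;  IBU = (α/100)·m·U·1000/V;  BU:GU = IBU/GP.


U = 1.65·0.000125^(51/1000)·(1−e^(−0.04·74))/4.15 = 0.2384
IBU = (13.0/100)·62·0.2384·1000/23.1 = 83.1750
BU:GU = 83.1750/51

1.6309
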